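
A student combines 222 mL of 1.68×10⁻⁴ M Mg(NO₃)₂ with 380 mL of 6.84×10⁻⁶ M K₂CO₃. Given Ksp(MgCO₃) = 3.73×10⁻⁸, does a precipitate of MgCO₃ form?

Total volume after mixing = 222 + 380 = 602 mL.
[Mg²⁺] = (1.68×10⁻⁴)(222)/602 = 6.20×10⁻⁵ M
[CO₃²⁻] = (6.84×10⁻⁶)(380)/602 = 4.32×10⁻⁶ M
Q = [Mg²⁺][CO₃²⁻] = 2.67×10⁻¹⁰
Since Q (2.67×10⁻¹⁰) is less than Ksp (3.73×10⁻⁸), no MgCO₃ precipitates.

No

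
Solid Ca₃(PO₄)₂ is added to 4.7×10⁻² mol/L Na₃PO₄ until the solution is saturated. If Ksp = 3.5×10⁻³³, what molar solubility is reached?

3.9×10⁻¹¹ M

Ca₃(PO₄)₂(s) ⇌ 3 Ca²⁺(aq) + 2 PO₄³⁻(aq)
PO₄³⁻ is already present at 4.7×10⁻² mol/L. If s mol/L of Ca₃(PO₄)₂ dissolves, [Ca²⁺] = 3s while [PO₄³⁻] ≈ 4.7×10⁻² mol/L.
Ksp = [Ca²⁺]^3[PO₄³⁻]^2 = (3s)^3(4.7×10⁻²)^2
(3s)^3 = 3.5×10⁻³³ / (4.7×10⁻²)^2 = 1.6×10⁻³⁰
s = 3.9×10⁻¹¹ mol/L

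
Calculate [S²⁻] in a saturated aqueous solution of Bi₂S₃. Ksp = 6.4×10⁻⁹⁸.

4.3×10⁻²⁰ M

Bi₂S₃(s) ⇌ 2 Bi³⁺(aq) + 3 S²⁻(aq)
Call the molar solubility s, so that [Bi³⁺] = 2s and [S²⁻] = 3s.
Ksp = [Bi³⁺]^2[S²⁻]^3 = (2s)^2 · (3s)^3 = 108s^5 = 6.4×10⁻⁹⁸
s = 1.4×10⁻²⁰ M
[S²⁻] = 3s = 4.3×10⁻²⁰ M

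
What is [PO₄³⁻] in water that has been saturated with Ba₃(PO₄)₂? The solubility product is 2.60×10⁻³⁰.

9.49×10⁻⁷ M

Ba₃(PO₄)₂(s) ⇌ 3 Ba²⁺(aq) + 2 PO₄³⁻(aq)
Let s be the molar solubility. Then [Ba²⁺] = 3s and [PO₄³⁻] = 2s.
Ksp = [Ba²⁺]^3[PO₄³⁻]^2 = (3s)^3 · (2s)^2 = 108s^5 = 2.60×10⁻³⁰
s = 4.75×10⁻⁷ mol/L
[PO₄³⁻] = 2s = 9.49×10⁻⁷ mol/L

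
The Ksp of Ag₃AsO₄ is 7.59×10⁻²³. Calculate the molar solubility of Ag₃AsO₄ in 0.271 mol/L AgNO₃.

3.81×10⁻²¹ M

Ag₃AsO₄(s) ⇌ 3 Ag⁺(aq) + AsO₄³⁻(aq)
Let s be the solubility of Ag₃AsO₄ here. The common ion gives [Ag⁺] ≈ 0.271 mol/L, and [AsO₄³⁻] = s.
Ksp = [Ag⁺]^3[AsO₄³⁻] = (0.271)^3s
s = 7.59×10⁻²³ / (0.271)^3 = 3.81×10⁻²¹
s = 3.81×10⁻²¹ mol/L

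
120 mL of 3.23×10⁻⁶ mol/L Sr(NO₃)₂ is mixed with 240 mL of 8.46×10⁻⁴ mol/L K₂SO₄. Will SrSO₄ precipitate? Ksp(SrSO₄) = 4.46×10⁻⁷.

After mixing, V = 120 mL + 240 mL = 360 mL.
[Sr²⁺] = (3.23×10⁻⁶)(120)/360 = 1.08×10⁻⁶ mol/L
[SO₄²⁻] = (8.46×10⁻⁴)(240)/360 = 5.64×10⁻⁴ mol/L
Q = [Sr²⁺][SO₄²⁻] = 6.07×10⁻¹⁰
Q < Ksp (6.07×10⁻¹⁰ vs 4.46×10⁻⁷); the solution remains unsaturated and no precipitate forms.

No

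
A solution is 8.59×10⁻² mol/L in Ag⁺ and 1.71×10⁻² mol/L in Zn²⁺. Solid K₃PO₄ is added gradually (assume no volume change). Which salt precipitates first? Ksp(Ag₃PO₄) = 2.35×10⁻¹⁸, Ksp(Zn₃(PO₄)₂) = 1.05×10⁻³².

Ag₃PO₄

Precipitation begins when Q = Ksp.
For Ag₃PO₄: [PO₄³⁻] = (Ksp/[Ag⁺]^3) = 3.71×10⁻¹⁵ mol/L
For Zn₃(PO₄)₂: [PO₄³⁻] = (Ksp/[Zn²⁺]^3)^(1/2) = 4.58×10⁻¹⁴ mol/L
Since Ag₃PO₄ needs less PO₄³⁻ to reach saturation, it precipitates first.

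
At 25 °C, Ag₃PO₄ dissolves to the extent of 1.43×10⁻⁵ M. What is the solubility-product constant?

Ag₃PO₄(s) ⇌ 3 Ag⁺(aq) + PO₄³⁻(aq)
If s mol/L of Ag₃PO₄ dissolves, [Ag⁺] = 3s and [PO₄³⁻] = s.
Ksp = [Ag⁺]^3[PO₄³⁻] = (3s)^3 · s = 27s^4
Ksp = 27 × (1.43×10⁻⁵)^4 = 1.13×10⁻¹⁸

Ksp = 1.13×10⁻¹⁸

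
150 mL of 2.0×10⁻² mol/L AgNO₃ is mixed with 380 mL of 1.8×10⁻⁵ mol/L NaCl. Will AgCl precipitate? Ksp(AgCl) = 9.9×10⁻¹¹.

The combined volume is 530 mL.
[Ag⁺] = (2.0×10⁻²)(150)/530 = 5.7×10⁻³ mol/L
[Cl⁻] = (1.8×10⁻⁵)(380)/530 = 1.3×10⁻⁵ mol/L
Q = [Ag⁺][Cl⁻] = 7.3×10⁻⁸
Q = 7.3×10⁻⁸ > Ksp = 9.9×10⁻¹¹, so the solution is supersaturated and AgCl precipitates.

Yes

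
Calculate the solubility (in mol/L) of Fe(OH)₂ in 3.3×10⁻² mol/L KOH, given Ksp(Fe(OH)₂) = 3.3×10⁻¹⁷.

3.0×10⁻¹⁴ M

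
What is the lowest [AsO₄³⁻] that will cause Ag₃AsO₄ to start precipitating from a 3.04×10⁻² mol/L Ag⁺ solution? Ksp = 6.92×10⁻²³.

2.46×10⁻¹⁸ M

The threshold for precipitation is Q = Ksp.
Ag₃AsO₄(s) ⇌ 3 Ag⁺(aq) + AsO₄³⁻(aq)
Ksp = [Ag⁺]^3[AsO₄³⁻] = [AsO₄³⁻](3.04×10⁻²)^3
[AsO₄³⁻] = 6.92×10⁻²³ / (3.04×10⁻²)^3 = 2.46×10⁻¹⁸
[AsO₄³⁻] = 2.46×10⁻¹⁸ mol/L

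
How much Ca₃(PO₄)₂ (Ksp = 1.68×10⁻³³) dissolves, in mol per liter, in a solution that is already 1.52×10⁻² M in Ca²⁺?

1.09×10⁻¹⁴ M

Ca₃(PO₄)₂(s) ⇌ 3 Ca²⁺(aq) + 2 PO₄³⁻(aq)
With Ca²⁺ already at 1.52×10⁻² M and s small, take [Ca²⁺] ≈ 1.52×10⁻² M and [PO₄³⁻] = 2s.
Ksp = [Ca²⁺]^3[PO₄³⁻]^2 = (1.52×10⁻²)^3(2s)^2
(2s)^2 = 1.68×10⁻³³ / (1.52×10⁻²)^3 = 4.78×10⁻²⁸
s = 1.09×10⁻¹⁴ M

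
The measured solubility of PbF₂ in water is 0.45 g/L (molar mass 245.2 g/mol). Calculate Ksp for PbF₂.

s = (0.45 g L⁻¹)/(245.2 g mol⁻¹) = 1.835×10⁻³ M
PbF₂(s) ⇌ Pb²⁺(aq) + 2 F⁻(aq)
For each mole of PbF₂ that dissolves per liter, [Pb²⁺] = s and [F⁻] = 2s; let s denote this solubility.
Ksp = [Pb²⁺][F⁻]^2 = s · (2s)^2 = 4s^3
Ksp = 4 × (1.835×10⁻³)^3 = 2.5×10⁻⁸

Ksp = 2.5×10⁻⁸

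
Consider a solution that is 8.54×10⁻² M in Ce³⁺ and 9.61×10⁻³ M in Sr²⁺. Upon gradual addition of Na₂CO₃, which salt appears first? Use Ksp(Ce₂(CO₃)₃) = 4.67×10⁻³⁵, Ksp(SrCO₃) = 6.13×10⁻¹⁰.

Each salt precipitates once Q = Ksp for that salt.
For Ce₂(CO₃)₃: [CO₃²⁻] = (Ksp/[Ce³⁺]^2)^(1/3) = 1.86×10⁻¹¹ M
For SrCO₃: [CO₃²⁻] = (Ksp/[Sr²⁺]) = 6.38×10⁻⁸ M
Ce₂(CO₃)₃ requires the lower [CO₃²⁻], so it precipitates first.

Ce₂(CO₃)₃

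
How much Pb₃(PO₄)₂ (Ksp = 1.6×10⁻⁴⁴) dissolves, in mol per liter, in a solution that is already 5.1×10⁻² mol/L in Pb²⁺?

5.5×10⁻²¹ M

Pb₃(PO₄)₂(s) ⇌ 3 Pb²⁺(aq) + 2 PO₄³⁻(aq)
Pb²⁺ is already present at 5.1×10⁻² mol/L. If s mol/L of Pb₃(PO₄)₂ dissolves, [PO₄³⁻] = 2s while [Pb²⁺] ≈ 5.1×10⁻² mol/L.
Ksp = [Pb²⁺]^3[PO₄³⁻]^2 = (5.1×10⁻²)^3(2s)^2
(2s)^2 = 1.6×10⁻⁴⁴ / (5.1×10⁻²)^3 = 1.2×10⁻⁴⁰
s = 5.5×10⁻²¹ mol/L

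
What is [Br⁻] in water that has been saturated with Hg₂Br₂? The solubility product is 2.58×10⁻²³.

3.72×10⁻⁸ M

Hg₂Br₂(s) ⇌ Hg₂²⁺(aq) + 2 Br⁻(aq)
Call the molar solubility s, so that [Hg₂²⁺] = s and [Br⁻] = 2s.
Ksp = [Hg₂²⁺][Br⁻]^2 = s · (2s)^2 = 4s^3 = 2.58×10⁻²³
s = 1.86×10⁻⁸ M
[Br⁻] = 2s = 3.72×10⁻⁸ M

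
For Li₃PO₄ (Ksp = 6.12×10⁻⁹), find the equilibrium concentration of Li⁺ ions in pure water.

1.16×10⁻² M

Li₃PO₄(s) ⇌ 3 Li⁺(aq) + PO₄³⁻(aq)
Let s be the molar solubility. Then [Li⁺] = 3s and [PO₄³⁻] = s.
Ksp = [Li⁺]^3[PO₄³⁻] = (3s)^3 · s = 27s^4 = 6.12×10⁻⁹
s = 3.88×10⁻³ mol/L
[Li⁺] = 3s = 1.16×10⁻² mol/L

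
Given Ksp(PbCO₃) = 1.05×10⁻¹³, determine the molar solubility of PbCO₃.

3.24×10⁻⁷ M

PbCO₃(s) ⇌ Pb²⁺(aq) + CO₃²⁻(aq)
With molar solubility s: [Pb²⁺] = s, [CO₃²⁻] = s.
Ksp = [Pb²⁺][CO₃²⁻] = s · s = s^2
s^2 = 1.05×10⁻¹³
Taking the 2nd root, s = 3.24×10⁻⁷ M.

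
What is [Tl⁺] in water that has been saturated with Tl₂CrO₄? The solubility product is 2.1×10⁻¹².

1.6×10⁻⁴ M

Tl₂CrO₄(s) ⇌ 2 Tl⁺(aq) + CrO₄²⁻(aq)
If s mol/L of Tl₂CrO₄ dissolves, [Tl⁺] = 2s and [CrO₄²⁻] = s.
Ksp = [Tl⁺]^2[CrO₄²⁻] = (2s)^2 · s = 4s^3 = 2.1×10⁻¹²
s = 8.1×10⁻⁵ M
[Tl⁺] = 2s = 1.6×10⁻⁴ M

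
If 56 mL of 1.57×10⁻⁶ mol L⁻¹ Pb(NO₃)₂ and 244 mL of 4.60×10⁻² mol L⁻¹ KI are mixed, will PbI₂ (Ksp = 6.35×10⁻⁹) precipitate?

No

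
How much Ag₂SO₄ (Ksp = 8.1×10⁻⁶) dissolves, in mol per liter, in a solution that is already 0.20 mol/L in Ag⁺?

2.0×10⁻⁴ M

Ag₂SO₄(s) ⇌ 2 Ag⁺(aq) + SO₄²⁻(aq)
Ag⁺ is already present at 0.20 mol/L. If s mol/L of Ag₂SO₄ dissolves, [SO₄²⁻] = s while [Ag⁺] ≈ 0.20 mol/L.
Ksp = [Ag⁺]^2[SO₄²⁻] = (0.20)^2s
s = 8.1×10⁻⁶ / (0.20)^2 = 2.0×10⁻⁴
s = 2.0×10⁻⁴ mol/L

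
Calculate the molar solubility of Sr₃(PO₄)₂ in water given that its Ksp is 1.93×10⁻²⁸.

1.12×10⁻⁶ M

Sr₃(PO₄)₂(s) ⇌ 3 Sr²⁺(aq) + 2 PO₄³⁻(aq)
With molar solubility s: [Sr²⁺] = 3s, [PO₄³⁻] = 2s.
Ksp = [Sr²⁺]^3[PO₄³⁻]^2 = (3s)^3 · (2s)^2 = 108s^5
108s^5 = 1.93×10⁻²⁸  ⇒  s^5 = 1.79×10⁻³⁰
Taking the 5th root, s = 1.12×10⁻⁶ M.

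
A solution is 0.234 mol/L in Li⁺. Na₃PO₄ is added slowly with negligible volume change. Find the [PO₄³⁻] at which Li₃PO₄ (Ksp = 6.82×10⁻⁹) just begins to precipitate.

Precipitation begins when Q = Ksp.
Li₃PO₄(s) ⇌ 3 Li⁺(aq) + PO₄³⁻(aq)
Ksp = [Li⁺]^3[PO₄³⁻] = [PO₄³⁻](0.234)^3
[PO₄³⁻] = 6.82×10⁻⁹ / (0.234)^3 = 5.32×10⁻⁷
[PO₄³⁻] = 5.32×10⁻⁷ mol/L

5.32×10⁻⁷ M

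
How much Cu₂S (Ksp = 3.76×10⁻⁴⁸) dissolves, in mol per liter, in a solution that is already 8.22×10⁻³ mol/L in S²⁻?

1.07×10⁻²³ M

Cu₂S(s) ⇌ 2 Cu⁺(aq) + S²⁻(aq)
With S²⁻ already at 8.22×10⁻³ mol/L and s small, take [S²⁻] ≈ 8.22×10⁻³ mol/L and [Cu⁺] = 2s.
Ksp = [Cu⁺]^2[S²⁻] = (2s)^2(8.22×10⁻³)
(2s)^2 = 3.76×10⁻⁴⁸ / (8.22×10⁻³) = 4.57×10⁻⁴⁶
s = 1.07×10⁻²³ mol/L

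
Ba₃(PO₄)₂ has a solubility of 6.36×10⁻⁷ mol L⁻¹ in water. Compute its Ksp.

Ksp = 1.12×10⁻²⁹

Ba₃(PO₄)₂(s) ⇌ 3 Ba²⁺(aq) + 2 PO₄³⁻(aq)
With molar solubility s: [Ba²⁺] = 3s, [PO₄³⁻] = 2s.
Ksp = [Ba²⁺]^3[PO₄³⁻]^2 = (3s)^3 · (2s)^2 = 108s^5
Ksp = 108 × (6.36×10⁻⁷)^5 = 1.12×10⁻²⁹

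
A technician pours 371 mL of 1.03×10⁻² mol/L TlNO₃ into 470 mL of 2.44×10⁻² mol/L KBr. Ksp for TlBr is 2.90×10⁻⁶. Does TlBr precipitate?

The combined volume is 841 mL.
[Tl⁺] = (1.03×10⁻²)(371)/841 = 4.54×10⁻³ mol/L
[Br⁻] = (2.44×10⁻²)(470)/841 = 1.36×10⁻² mol/L
Q = [Tl⁺][Br⁻] = 6.20×10⁻⁵
Because Q > Ksp (6.20×10⁻⁵ vs 2.90×10⁻⁶), a precipitate of TlBr forms.

Yes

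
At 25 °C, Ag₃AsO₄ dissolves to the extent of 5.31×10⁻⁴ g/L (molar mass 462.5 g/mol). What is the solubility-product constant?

Convert to molarity: s = 5.31×10⁻⁴ / 462.5 = 1.1481×10⁻⁶ mol/L
Ag₃AsO₄(s) ⇌ 3 Ag⁺(aq) + AsO₄³⁻(aq)
Let s be the molar solubility. Then [Ag⁺] = 3s and [AsO₄³⁻] = s.
Ksp = [Ag⁺]^3[AsO₄³⁻] = (3s)^3 · s = 27s^4
Ksp = 27 × (1.1481×10⁻⁶)^4 = 4.69×10⁻²³

Ksp = 4.69×10⁻²³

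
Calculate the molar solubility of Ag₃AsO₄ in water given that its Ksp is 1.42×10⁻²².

1.51×10⁻⁶ M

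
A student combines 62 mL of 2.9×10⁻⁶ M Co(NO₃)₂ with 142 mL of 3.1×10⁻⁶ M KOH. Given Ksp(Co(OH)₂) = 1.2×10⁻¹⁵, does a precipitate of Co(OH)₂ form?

No

After mixing, V = 62 mL + 142 mL = 204 mL.
[Co²⁺] = (2.9×10⁻⁶)(62)/204 = 8.8×10⁻⁷ M
[OH⁻] = (3.1×10⁻⁶)(142)/204 = 2.2×10⁻⁶ M
Q = [Co²⁺][OH⁻]^2 = 4.1×10⁻¹⁸
Q = 4.1×10⁻¹⁸ < Ksp = 1.2×10⁻¹⁵, so the solution is unsaturated and no precipitate forms.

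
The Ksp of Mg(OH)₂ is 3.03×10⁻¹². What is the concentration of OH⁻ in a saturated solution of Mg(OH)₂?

Mg(OH)₂(s) ⇌ Mg²⁺(aq) + 2 OH⁻(aq)
If s mol/L of Mg(OH)₂ dissolves, [Mg²⁺] = s and [OH⁻] = 2s.
Ksp = [Mg²⁺][OH⁻]^2 = s · (2s)^2 = 4s^3 = 3.03×10⁻¹²
s = 9.12×10⁻⁵ mol L⁻¹
[OH⁻] = 2s = 1.82×10⁻⁴ mol L⁻¹

1.82×10⁻⁴ M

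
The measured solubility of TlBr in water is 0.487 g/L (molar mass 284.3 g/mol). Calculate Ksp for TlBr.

Convert to molarity: s = 0.487 / 284.3 = 1.7130×10⁻³ mol/L
TlBr(s) ⇌ Tl⁺(aq) + Br⁻(aq)
For each mole of TlBr that dissolves per liter, [Tl⁺] = s and [Br⁻] = s; let s denote this solubility.
Ksp = [Tl⁺][Br⁻] = s · s = s^2
Ksp = (1.7130×10⁻³)^2 = 2.93×10⁻⁶

Ksp = 2.93×10⁻⁶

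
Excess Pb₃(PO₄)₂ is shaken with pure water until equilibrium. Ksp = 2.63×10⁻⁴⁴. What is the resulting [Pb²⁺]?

2.26×10⁻⁹ M

Pb₃(PO₄)₂(s) ⇌ 3 Pb²⁺(aq) + 2 PO₄³⁻(aq)
Let s be the molar solubility. Then [Pb²⁺] = 3s and [PO₄³⁻] = 2s.
Ksp = [Pb²⁺]^3[PO₄³⁻]^2 = (3s)^3 · (2s)^2 = 108s^5 = 2.63×10⁻⁴⁴
s = 7.54×10⁻¹⁰ M
[Pb²⁺] = 3s = 2.26×10⁻⁹ M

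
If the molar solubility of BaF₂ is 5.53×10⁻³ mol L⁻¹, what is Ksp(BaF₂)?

BaF₂(s) ⇌ Ba²⁺(aq) + 2 F⁻(aq)
With molar solubility s: [Ba²⁺] = s, [F⁻] = 2s.
Ksp = [Ba²⁺][F⁻]^2 = s · (2s)^2 = 4s^3
Ksp = 4 × (5.53×10⁻³)^3 = 6.76×10⁻⁷

Ksp = 6.76×10⁻⁷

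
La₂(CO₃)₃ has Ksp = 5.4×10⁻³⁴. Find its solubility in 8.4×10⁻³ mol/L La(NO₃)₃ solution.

La₂(CO₃)₃(s) ⇌ 2 La³⁺(aq) + 3 CO₃²⁻(aq)
La³⁺ is already present at 8.4×10⁻³ mol/L. If s mol/L of La₂(CO₃)₃ dissolves, [CO₃²⁻] = 3s while [La³⁺] ≈ 8.4×10⁻³ mol/L.
Ksp = [La³⁺]^2[CO₃²⁻]^3 = (8.4×10⁻³)^2(3s)^3
(3s)^3 = 5.4×10⁻³⁴ / (8.4×10⁻³)^2 = 7.7×10⁻³⁰
s = 6.6×10⁻¹¹ mol/L

6.6×10⁻¹¹ M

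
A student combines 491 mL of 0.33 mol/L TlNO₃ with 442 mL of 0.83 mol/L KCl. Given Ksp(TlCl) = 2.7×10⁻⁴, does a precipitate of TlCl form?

Yes

After mixing, V = 491 mL + 442 mL = 933 mL.
[Tl⁺] = (0.33)(491)/933 = 0.17 mol/L
[Cl⁻] = (0.83)(442)/933 = 0.39 mol/L
Q = [Tl⁺][Cl⁻] = 6.8×10⁻²
Since Q (6.8×10⁻²) exceeds Ksp (2.7×10⁻⁴), TlCl will precipitate.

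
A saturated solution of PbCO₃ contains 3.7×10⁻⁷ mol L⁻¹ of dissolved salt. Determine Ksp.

PbCO₃(s) ⇌ Pb²⁺(aq) + CO₃²⁻(aq)
For each mole of PbCO₃ that dissolves per liter, [Pb²⁺] = s and [CO₃²⁻] = s; let s denote this solubility.
Ksp = [Pb²⁺][CO₃²⁻] = s · s = s^2
Ksp = (3.7×10⁻⁷)^2 = 1.4×10⁻¹³

Ksp = 1.4×10⁻¹³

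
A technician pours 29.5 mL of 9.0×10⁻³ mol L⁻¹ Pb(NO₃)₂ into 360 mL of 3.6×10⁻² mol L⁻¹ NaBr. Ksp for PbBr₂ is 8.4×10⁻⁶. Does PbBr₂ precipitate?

Total volume after mixing = 29.5 + 360 = 389.5 mL.
[Pb²⁺] = (9.0×10⁻³)(29.5)/389.5 = 6.8×10⁻⁴ mol L⁻¹
[Br⁻] = (3.6×10⁻²)(360)/389.5 = 3.3×10⁻² mol L⁻¹
Q = [Pb²⁺][Br⁻]^2 = 7.5×10⁻⁷
Q = 7.5×10⁻⁷ < Ksp = 8.4×10⁻⁶, so the solution is unsaturated and no precipitate forms.

No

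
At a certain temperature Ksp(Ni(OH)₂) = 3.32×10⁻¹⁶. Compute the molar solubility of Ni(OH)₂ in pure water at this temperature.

4.36×10⁻⁶ M

Ni(OH)₂(s) ⇌ Ni²⁺(aq) + 2 OH⁻(aq)
With molar solubility s: [Ni²⁺] = s, [OH⁻] = 2s.
Ksp = [Ni²⁺][OH⁻]^2 = s · (2s)^2 = 4s^3
4s^3 = 3.32×10⁻¹⁶  ⇒  s^3 = 8.30×10⁻¹⁷
s = 4.36×10⁻⁶ M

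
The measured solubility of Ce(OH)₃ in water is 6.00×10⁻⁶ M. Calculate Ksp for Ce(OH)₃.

Ksp = 3.50×10⁻²⁰

Ce(OH)₃(s) ⇌ Ce³⁺(aq) + 3 OH⁻(aq)
For each mole of Ce(OH)₃ that dissolves per liter, [Ce³⁺] = s and [OH⁻] = 3s; let s denote this solubility.
Ksp = [Ce³⁺][OH⁻]^3 = s · (3s)^3 = 27s^4
Ksp = 27 × (6.00×10⁻⁶)^4 = 3.50×10⁻²⁰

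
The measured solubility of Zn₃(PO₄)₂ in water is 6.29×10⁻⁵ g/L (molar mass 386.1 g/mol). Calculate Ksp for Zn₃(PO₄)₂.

Molar solubility s = (6.29×10⁻⁵ g/L) / (386.1 g/mol) = 1.6291×10⁻⁷ mol/L
Zn₃(PO₄)₂(s) ⇌ 3 Zn²⁺(aq) + 2 PO₄³⁻(aq)
Let s be the molar solubility. Then [Zn²⁺] = 3s and [PO₄³⁻] = 2s.
Ksp = [Zn²⁺]^3[PO₄³⁻]^2 = (3s)^3 · (2s)^2 = 108s^5
Ksp = 108 × (1.6291×10⁻⁷)^5 = 1.24×10⁻³²

Ksp = 1.24×10⁻³²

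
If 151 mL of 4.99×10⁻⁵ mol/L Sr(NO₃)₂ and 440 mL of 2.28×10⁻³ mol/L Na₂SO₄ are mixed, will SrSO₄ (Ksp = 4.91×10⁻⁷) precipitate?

No

After mixing, V = 151 mL + 440 mL = 591 mL.
[Sr²⁺] = (4.99×10⁻⁵)(151)/591 = 1.27×10⁻⁵ mol/L
[SO₄²⁻] = (2.28×10⁻³)(440)/591 = 1.70×10⁻³ mol/L
Q = [Sr²⁺][SO₄²⁻] = 2.16×10⁻⁸
Q < Ksp (2.16×10⁻⁸ vs 4.91×10⁻⁷); the solution remains unsaturated and no precipitate forms.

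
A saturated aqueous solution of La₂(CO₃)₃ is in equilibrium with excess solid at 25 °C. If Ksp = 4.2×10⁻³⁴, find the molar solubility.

La₂(CO₃)₃(s) ⇌ 2 La³⁺(aq) + 3 CO₃²⁻(aq)
Call the molar solubility s, so that [La³⁺] = 2s and [CO₃²⁻] = 3s.
Ksp = [La³⁺]^2[CO₃²⁻]^3 = (2s)^2 · (3s)^3 = 108s^5
108s^5 = 4.2×10⁻³⁴  ⇒  s^5 = 3.9×10⁻³⁶
s = (3.9×10⁻³⁶)^(1/5) = 8.3×10⁻⁸ mol L⁻¹

8.3×10⁻⁸ M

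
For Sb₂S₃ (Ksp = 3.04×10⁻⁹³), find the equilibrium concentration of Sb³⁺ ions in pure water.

2.46×10⁻¹⁹ M

Sb₂S₃(s) ⇌ 2 Sb³⁺(aq) + 3 S²⁻(aq)
Call the molar solubility s, so that [Sb³⁺] = 2s and [S²⁻] = 3s.
Ksp = [Sb³⁺]^2[S²⁻]^3 = (2s)^2 · (3s)^3 = 108s^5 = 3.04×10⁻⁹³
s = 1.23×10⁻¹⁹ mol/L
[Sb³⁺] = 2s = 2.46×10⁻¹⁹ mol/L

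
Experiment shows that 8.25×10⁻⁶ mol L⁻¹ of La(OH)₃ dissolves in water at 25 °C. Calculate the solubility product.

Ksp = 1.25×10⁻¹⁹

La(OH)₃(s) ⇌ La³⁺(aq) + 3 OH⁻(aq)
Call the molar solubility s, so that [La³⁺] = s and [OH⁻] = 3s.
Ksp = [La³⁺][OH⁻]^3 = s · (3s)^3 = 27s^4
Ksp = 27 × (8.25×10⁻⁶)^4 = 1.25×10⁻¹⁹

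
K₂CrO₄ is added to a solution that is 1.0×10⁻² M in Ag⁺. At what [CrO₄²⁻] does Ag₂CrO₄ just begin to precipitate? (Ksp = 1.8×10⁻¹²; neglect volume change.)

1.8×10⁻⁸ M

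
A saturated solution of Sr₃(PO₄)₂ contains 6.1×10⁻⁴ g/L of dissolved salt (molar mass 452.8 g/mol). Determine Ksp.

s = (6.1×10⁻⁴ g L⁻¹)/(452.8 g mol⁻¹) = 1.347×10⁻⁶ M
Sr₃(PO₄)₂(s) ⇌ 3 Sr²⁺(aq) + 2 PO₄³⁻(aq)
If s mol/L of Sr₃(PO₄)₂ dissolves, [Sr²⁺] = 3s and [PO₄³⁻] = 2s.
Ksp = [Sr²⁺]^3[PO₄³⁻]^2 = (3s)^3 · (2s)^2 = 108s^5
Ksp = 108 × (1.347×10⁻⁶)^5 = 4.8×10⁻²⁸

Ksp = 4.8×10⁻²⁸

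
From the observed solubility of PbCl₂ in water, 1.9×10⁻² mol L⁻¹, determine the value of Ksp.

PbCl₂(s) ⇌ Pb²⁺(aq) + 2 Cl⁻(aq)
Call the molar solubility s, so that [Pb²⁺] = s and [Cl⁻] = 2s.
Ksp = [Pb²⁺][Cl⁻]^2 = s · (2s)^2 = 4s^3
Ksp = 4 × (1.9×10⁻²)^3 = 2.7×10⁻⁵

Ksp = 2.7×10⁻⁵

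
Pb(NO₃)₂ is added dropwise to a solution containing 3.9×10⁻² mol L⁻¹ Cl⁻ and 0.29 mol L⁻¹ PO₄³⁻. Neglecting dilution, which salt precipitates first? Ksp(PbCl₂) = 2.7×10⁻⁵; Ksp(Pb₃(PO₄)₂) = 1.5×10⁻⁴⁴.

The threshold for precipitation is Q = Ksp.
For PbCl₂: [Pb²⁺] = (Ksp/[Cl⁻]^2) = 1.8×10⁻² mol L⁻¹
For Pb₃(PO₄)₂: [Pb²⁺] = (Ksp/[PO₄³⁻]^2)^(1/3) = 5.6×10⁻¹⁵ mol L⁻¹
Since Pb₃(PO₄)₂ needs less Pb²⁺ to reach saturation, it precipitates first.

Pb₃(PO₄)₂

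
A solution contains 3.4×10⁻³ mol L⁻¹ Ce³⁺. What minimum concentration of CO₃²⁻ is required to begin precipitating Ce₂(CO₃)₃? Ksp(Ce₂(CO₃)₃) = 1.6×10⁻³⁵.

Each salt precipitates once Q = Ksp for that salt.
Ce₂(CO₃)₃(s) ⇌ 2 Ce³⁺(aq) + 3 CO₃²⁻(aq)
Ksp = [Ce³⁺]^2[CO₃²⁻]^3 = [CO₃²⁻]^3(3.4×10⁻³)^2
[CO₃²⁻]^3 = 1.6×10⁻³⁵ / (3.4×10⁻³)^2 = 1.4×10⁻³⁰
[CO₃²⁻] = 1.1×10⁻¹⁰ mol L⁻¹

1.1×10⁻¹⁰ M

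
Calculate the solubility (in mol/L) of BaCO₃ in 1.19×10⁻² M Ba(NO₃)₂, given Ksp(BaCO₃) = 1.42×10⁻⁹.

BaCO₃(s) ⇌ Ba²⁺(aq) + CO₃²⁻(aq)
Ba²⁺ is already present at 1.19×10⁻² M. If s mol/L of BaCO₃ dissolves, [CO₃²⁻] = s while [Ba²⁺] ≈ 1.19×10⁻² M.
Ksp = [Ba²⁺][CO₃²⁻] = (1.19×10⁻²)s
s = 1.42×10⁻⁹ / (1.19×10⁻²) = 1.19×10⁻⁷
s = 1.19×10⁻⁷ M

1.19×10⁻⁷ M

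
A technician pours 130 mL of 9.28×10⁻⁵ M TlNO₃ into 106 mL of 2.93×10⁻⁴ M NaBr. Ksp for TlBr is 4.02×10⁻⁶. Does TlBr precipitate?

No

After mixing, V = 130 mL + 106 mL = 236 mL.
[Tl⁺] = (9.28×10⁻⁵)(130)/236 = 5.11×10⁻⁵ M
[Br⁻] = (2.93×10⁻⁴)(106)/236 = 1.32×10⁻⁴ M
Q = [Tl⁺][Br⁻] = 6.73×10⁻⁹
Q = 6.73×10⁻⁹ < Ksp = 4.02×10⁻⁶, so the solution is unsaturated and no precipitate forms.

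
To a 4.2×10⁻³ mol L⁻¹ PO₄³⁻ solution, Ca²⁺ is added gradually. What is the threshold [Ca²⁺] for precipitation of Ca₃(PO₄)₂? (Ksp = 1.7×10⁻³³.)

4.6×10⁻¹⁰ M

Precipitation begins when Q = Ksp.
Ca₃(PO₄)₂(s) ⇌ 3 Ca²⁺(aq) + 2 PO₄³⁻(aq)
Ksp = [Ca²⁺]^3[PO₄³⁻]^2 = [Ca²⁺]^3(4.2×10⁻³)^2
[Ca²⁺]^3 = 1.7×10⁻³³ / (4.2×10⁻³)^2 = 9.6×10⁻²⁹
[Ca²⁺] = 4.6×10⁻¹⁰ mol L⁻¹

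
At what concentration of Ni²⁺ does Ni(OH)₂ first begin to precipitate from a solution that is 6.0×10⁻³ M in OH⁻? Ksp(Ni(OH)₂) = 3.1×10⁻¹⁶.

8.6×10⁻¹² M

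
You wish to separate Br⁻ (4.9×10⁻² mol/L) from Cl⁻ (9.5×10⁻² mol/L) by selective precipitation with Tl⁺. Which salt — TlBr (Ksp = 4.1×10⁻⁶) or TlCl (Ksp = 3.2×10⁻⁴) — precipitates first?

TlBr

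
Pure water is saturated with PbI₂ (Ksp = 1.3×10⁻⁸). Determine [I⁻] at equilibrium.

PbI₂(s) ⇌ Pb²⁺(aq) + 2 I⁻(aq)
With molar solubility s: [Pb²⁺] = s, [I⁻] = 2s.
Ksp = [Pb²⁺][I⁻]^2 = s · (2s)^2 = 4s^3 = 1.3×10⁻⁸
s = 1.5×10⁻³ mol/L
[I⁻] = 2s = 3.0×10⁻³ mol/L

3.0×10⁻³ M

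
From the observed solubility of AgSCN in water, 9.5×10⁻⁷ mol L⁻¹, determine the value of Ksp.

Ksp = 9.0×10⁻¹³

AgSCN(s) ⇌ Ag⁺(aq) + SCN⁻(aq)
For each mole of AgSCN that dissolves per liter, [Ag⁺] = s and [SCN⁻] = s; let s denote this solubility.
Ksp = [Ag⁺][SCN⁻] = s · s = s^2
Ksp = (9.5×10⁻⁷)^2 = 9.0×10⁻¹³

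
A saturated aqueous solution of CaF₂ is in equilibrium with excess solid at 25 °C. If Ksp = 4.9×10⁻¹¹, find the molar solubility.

2.3×10⁻⁴ M

CaF₂(s) ⇌ Ca²⁺(aq) + 2 F⁻(aq)
For each mole of CaF₂ that dissolves per liter, [Ca²⁺] = s and [F⁻] = 2s; let s denote this solubility.
Ksp = [Ca²⁺][F⁻]^2 = s · (2s)^2 = 4s^3
4s^3 = 4.9×10⁻¹¹  ⇒  s^3 = 1.2×10⁻¹¹
Taking the 3rd root, s = 2.3×10⁻⁴ mol L⁻¹.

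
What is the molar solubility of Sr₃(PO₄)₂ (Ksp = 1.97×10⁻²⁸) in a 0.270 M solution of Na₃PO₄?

4.64×10⁻¹⁰ M

Sr₃(PO₄)₂(s) ⇌ 3 Sr²⁺(aq) + 2 PO₄³⁻(aq)
The solution already contains PO₄³⁻ at 0.270 M. Let s be the molar solubility of Sr₃(PO₄)₂.
[PO₄³⁻] ≈ 0.270 M (common ion dominates); [Sr²⁺] = 3s.
Ksp = [Sr²⁺]^3[PO₄³⁻]^2 = (3s)^3(0.270)^2
(3s)^3 = 1.97×10⁻²⁸ / (0.270)^2 = 2.70×10⁻²⁷
s = 4.64×10⁻¹⁰ M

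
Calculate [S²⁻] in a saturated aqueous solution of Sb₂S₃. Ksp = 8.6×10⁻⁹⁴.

2.9×10⁻¹⁹ M

Sb₂S₃(s) ⇌ 2 Sb³⁺(aq) + 3 S²⁻(aq)
For each mole of Sb₂S₃ that dissolves per liter, [Sb³⁺] = 2s and [S²⁻] = 3s; let s denote this solubility.
Ksp = [Sb³⁺]^2[S²⁻]^3 = (2s)^2 · (3s)^3 = 108s^5 = 8.6×10⁻⁹⁴
s = 9.6×10⁻²⁰ M
[S²⁻] = 3s = 2.9×10⁻¹⁹ M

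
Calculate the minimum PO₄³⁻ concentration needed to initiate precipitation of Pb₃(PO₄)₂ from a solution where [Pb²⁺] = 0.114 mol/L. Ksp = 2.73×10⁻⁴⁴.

4.29×10⁻²¹ M

Each salt precipitates once Q = Ksp for that salt.
Pb₃(PO₄)₂(s) ⇌ 3 Pb²⁺(aq) + 2 PO₄³⁻(aq)
Ksp = [Pb²⁺]^3[PO₄³⁻]^2 = [PO₄³⁻]^2(0.114)^3
[PO₄³⁻]^2 = 2.73×10⁻⁴⁴ / (0.114)^3 = 1.84×10⁻⁴¹
[PO₄³⁻] = 4.29×10⁻²¹ mol/L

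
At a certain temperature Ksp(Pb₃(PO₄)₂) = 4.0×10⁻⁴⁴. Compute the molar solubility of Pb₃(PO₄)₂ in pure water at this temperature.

Pb₃(PO₄)₂(s) ⇌ 3 Pb²⁺(aq) + 2 PO₄³⁻(aq)
If s mol/L of Pb₃(PO₄)₂ dissolves, [Pb²⁺] = 3s and [PO₄³⁻] = 2s.
Ksp = [Pb²⁺]^3[PO₄³⁻]^2 = (3s)^3 · (2s)^2 = 108s^5
108s^5 = 4.0×10⁻⁴⁴  ⇒  s^5 = 3.7×10⁻⁴⁶
Taking the 5th root, s = 8.2×10⁻¹⁰ mol/L.

8.2×10⁻¹⁰ M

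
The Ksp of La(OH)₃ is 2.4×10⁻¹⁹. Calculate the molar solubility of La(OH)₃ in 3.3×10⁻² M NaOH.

La(OH)₃(s) ⇌ La³⁺(aq) + 3 OH⁻(aq)
Let s be the solubility of La(OH)₃ here. The common ion gives [OH⁻] ≈ 3.3×10⁻² M, and [La³⁺] = s.
Ksp = [La³⁺][OH⁻]^3 = s(3.3×10⁻²)^3
s = 2.4×10⁻¹⁹ / (3.3×10⁻²)^3 = 6.7×10⁻¹⁵
s = 6.7×10⁻¹⁵ M

6.7×10⁻¹⁵ M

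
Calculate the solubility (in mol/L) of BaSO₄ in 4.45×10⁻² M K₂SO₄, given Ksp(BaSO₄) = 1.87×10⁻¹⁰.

BaSO₄(s) ⇌ Ba²⁺(aq) + SO₄²⁻(aq)
The solution already contains SO₄²⁻ at 4.45×10⁻² M. Let s be the molar solubility of BaSO₄.
[SO₄²⁻] ≈ 4.45×10⁻² M (common ion dominates); [Ba²⁺] = s.
Ksp = [Ba²⁺][SO₄²⁻] = s(4.45×10⁻²)
s = 1.87×10⁻¹⁰ / (4.45×10⁻²) = 4.20×10⁻⁹
s = 4.20×10⁻⁹ M

4.20×10⁻⁹ M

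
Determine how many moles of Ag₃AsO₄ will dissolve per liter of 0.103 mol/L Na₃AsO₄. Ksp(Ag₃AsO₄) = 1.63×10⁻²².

Ag₃AsO₄(s) ⇌ 3 Ag⁺(aq) + AsO₄³⁻(aq)
With AsO₄³⁻ already at 0.103 mol/L and s small, take [AsO₄³⁻] ≈ 0.103 mol/L and [Ag⁺] = 3s.
Ksp = [Ag⁺]^3[AsO₄³⁻] = (3s)^3(0.103)
(3s)^3 = 1.63×10⁻²² / (0.103) = 1.58×10⁻²¹
s = 3.88×10⁻⁸ mol/L

3.88×10⁻⁸ M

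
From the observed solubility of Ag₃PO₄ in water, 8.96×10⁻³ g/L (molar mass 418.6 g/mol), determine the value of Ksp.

Ksp = 5.67×10⁻¹⁸

Molar solubility s = (8.96×10⁻³ g/L) / (418.6 g/mol) = 2.1405×10⁻⁵ mol/L
Ag₃PO₄(s) ⇌ 3 Ag⁺(aq) + PO₄³⁻(aq)
Call the molar solubility s, so that [Ag⁺] = 3s and [PO₄³⁻] = s.
Ksp = [Ag⁺]^3[PO₄³⁻] = (3s)^3 · s = 27s^4
Ksp = 27 × (2.1405×10⁻⁵)^4 = 5.67×10⁻¹⁸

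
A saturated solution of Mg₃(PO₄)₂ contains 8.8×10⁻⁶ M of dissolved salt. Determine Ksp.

Mg₃(PO₄)₂(s) ⇌ 3 Mg²⁺(aq) + 2 PO₄³⁻(aq)
Call the molar solubility s, so that [Mg²⁺] = 3s and [PO₄³⁻] = 2s.
Ksp = [Mg²⁺]^3[PO₄³⁻]^2 = (3s)^3 · (2s)^2 = 108s^5
Ksp = 108 × (8.8×10⁻⁶)^5 = 5.7×10⁻²⁴

Ksp = 5.7×10⁻²⁴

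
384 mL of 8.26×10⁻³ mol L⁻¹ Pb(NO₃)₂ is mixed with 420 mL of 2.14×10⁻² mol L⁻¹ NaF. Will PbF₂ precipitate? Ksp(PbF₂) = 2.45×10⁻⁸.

Yes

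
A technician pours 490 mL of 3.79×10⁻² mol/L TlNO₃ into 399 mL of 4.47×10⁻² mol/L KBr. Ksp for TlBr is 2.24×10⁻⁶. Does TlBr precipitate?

The combined volume is 889 mL.
[Tl⁺] = (3.79×10⁻²)(490)/889 = 2.09×10⁻² mol/L
[Br⁻] = (4.47×10⁻²)(399)/889 = 2.01×10⁻² mol/L
Q = [Tl⁺][Br⁻] = 4.19×10⁻⁴
Because Q > Ksp (4.19×10⁻⁴ vs 2.24×10⁻⁶), a precipitate of TlBr forms.

Yes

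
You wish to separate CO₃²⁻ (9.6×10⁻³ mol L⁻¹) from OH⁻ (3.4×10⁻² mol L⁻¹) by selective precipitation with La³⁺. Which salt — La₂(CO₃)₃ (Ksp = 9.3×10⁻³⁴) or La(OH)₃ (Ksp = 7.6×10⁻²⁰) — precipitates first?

La(OH)₃

Precipitation begins when Q = Ksp.
For La₂(CO₃)₃: [La³⁺] = (Ksp/[CO₃²⁻]^3)^(1/2) = 3.2×10⁻¹⁴ mol L⁻¹
For La(OH)₃: [La³⁺] = (Ksp/[OH⁻]^3) = 1.9×10⁻¹⁵ mol L⁻¹
La(OH)₃ requires the lower [La³⁺], so it precipitates first.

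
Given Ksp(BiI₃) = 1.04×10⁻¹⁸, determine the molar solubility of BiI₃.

BiI₃(s) ⇌ Bi³⁺(aq) + 3 I⁻(aq)
Call the molar solubility s, so that [Bi³⁺] = s and [I⁻] = 3s.
Ksp = [Bi³⁺][I⁻]^3 = s · (3s)^3 = 27s^4
27s^4 = 1.04×10⁻¹⁸  ⇒  s^4 = 3.85×10⁻²⁰
s = (3.85×10⁻²⁰)^(1/4) = 1.40×10⁻⁵ mol L⁻¹

1.40×10⁻⁵ M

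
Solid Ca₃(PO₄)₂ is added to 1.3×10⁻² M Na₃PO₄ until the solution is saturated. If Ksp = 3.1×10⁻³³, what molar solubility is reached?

Ca₃(PO₄)₂(s) ⇌ 3 Ca²⁺(aq) + 2 PO₄³⁻(aq)
With PO₄³⁻ already at 1.3×10⁻² M and s small, take [PO₄³⁻] ≈ 1.3×10⁻² M and [Ca²⁺] = 3s.
Ksp = [Ca²⁺]^3[PO₄³⁻]^2 = (3s)^3(1.3×10⁻²)^2
(3s)^3 = 3.1×10⁻³³ / (1.3×10⁻²)^2 = 1.8×10⁻²⁹
s = 8.8×10⁻¹¹ M

8.8×10⁻¹¹ M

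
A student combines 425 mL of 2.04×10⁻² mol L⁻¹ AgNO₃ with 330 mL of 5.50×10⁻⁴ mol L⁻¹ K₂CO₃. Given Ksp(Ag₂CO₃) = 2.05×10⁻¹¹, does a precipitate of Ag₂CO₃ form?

After mixing, V = 425 mL + 330 mL = 755 mL.
[Ag⁺] = (2.04×10⁻²)(425)/755 = 1.15×10⁻² mol L⁻¹
[CO₃²⁻] = (5.50×10⁻⁴)(330)/755 = 2.40×10⁻⁴ mol L⁻¹
Q = [Ag⁺]^2[CO₃²⁻] = 3.17×10⁻⁸
Since Q (3.17×10⁻⁸) exceeds Ksp (2.05×10⁻¹¹), Ag₂CO₃ will precipitate.

Yes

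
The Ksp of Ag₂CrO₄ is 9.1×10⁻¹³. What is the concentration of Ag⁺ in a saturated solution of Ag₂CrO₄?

1.2×10⁻⁴ M

Ag₂CrO₄(s) ⇌ 2 Ag⁺(aq) + CrO₄²⁻(aq)
Let s be the molar solubility. Then [Ag⁺] = 2s and [CrO₄²⁻] = s.
Ksp = [Ag⁺]^2[CrO₄²⁻] = (2s)^2 · s = 4s^3 = 9.1×10⁻¹³
s = 6.1×10⁻⁵ mol/L
[Ag⁺] = 2s = 1.2×10⁻⁴ mol/L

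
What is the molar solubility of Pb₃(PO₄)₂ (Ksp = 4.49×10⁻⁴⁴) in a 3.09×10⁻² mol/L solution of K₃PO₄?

Pb₃(PO₄)₂(s) ⇌ 3 Pb²⁺(aq) + 2 PO₄³⁻(aq)
The solution already contains PO₄³⁻ at 3.09×10⁻² mol/L. Let s be the molar solubility of Pb₃(PO₄)₂.
[PO₄³⁻] ≈ 3.09×10⁻² mol/L (common ion dominates); [Pb²⁺] = 3s.
Ksp = [Pb²⁺]^3[PO₄³⁻]^2 = (3s)^3(3.09×10⁻²)^2
(3s)^3 = 4.49×10⁻⁴⁴ / (3.09×10⁻²)^2 = 4.70×10⁻⁴¹
s = 1.20×10⁻¹⁴ mol/L

1.20×10⁻¹⁴ M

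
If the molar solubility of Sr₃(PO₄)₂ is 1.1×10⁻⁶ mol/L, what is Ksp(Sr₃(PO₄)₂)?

Ksp = 1.7×10⁻²⁸

Sr₃(PO₄)₂(s) ⇌ 3 Sr²⁺(aq) + 2 PO₄³⁻(aq)
With molar solubility s: [Sr²⁺] = 3s, [PO₄³⁻] = 2s.
Ksp = [Sr²⁺]^3[PO₄³⁻]^2 = (3s)^3 · (2s)^2 = 108s^5
Ksp = 108 × (1.1×10⁻⁶)^5 = 1.7×10⁻²⁸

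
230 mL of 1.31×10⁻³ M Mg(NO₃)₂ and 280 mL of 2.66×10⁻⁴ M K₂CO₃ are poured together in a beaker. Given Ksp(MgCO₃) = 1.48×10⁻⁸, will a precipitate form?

Yes

The combined volume is 510 mL.
[Mg²⁺] = (1.31×10⁻³)(230)/510 = 5.91×10⁻⁴ M
[CO₃²⁻] = (2.66×10⁻⁴)(280)/510 = 1.46×10⁻⁴ M
Q = [Mg²⁺][CO₃²⁻] = 8.63×10⁻⁸
Since Q (8.63×10⁻⁸) exceeds Ksp (1.48×10⁻⁸), MgCO₃ will precipitate.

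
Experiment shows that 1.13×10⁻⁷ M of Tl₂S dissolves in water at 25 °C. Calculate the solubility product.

Tl₂S(s) ⇌ 2 Tl⁺(aq) + S²⁻(aq)
If s mol/L of Tl₂S dissolves, [Tl⁺] = 2s and [S²⁻] = s.
Ksp = [Tl⁺]^2[S²⁻] = (2s)^2 · s = 4s^3
Ksp = 4 × (1.13×10⁻⁷)^3 = 5.77×10⁻²¹

Ksp = 5.77×10⁻²¹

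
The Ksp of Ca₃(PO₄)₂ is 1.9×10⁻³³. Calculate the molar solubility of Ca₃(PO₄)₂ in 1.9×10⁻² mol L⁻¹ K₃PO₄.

Ca₃(PO₄)₂(s) ⇌ 3 Ca²⁺(aq) + 2 PO₄³⁻(aq)
PO₄³⁻ is already present at 1.9×10⁻² mol L⁻¹. If s mol/L of Ca₃(PO₄)₂ dissolves, [Ca²⁺] = 3s while [PO₄³⁻] ≈ 1.9×10⁻² mol L⁻¹.
Ksp = [Ca²⁺]^3[PO₄³⁻]^2 = (3s)^3(1.9×10⁻²)^2
(3s)^3 = 1.9×10⁻³³ / (1.9×10⁻²)^2 = 5.3×10⁻³⁰
s = 5.8×10⁻¹¹ mol L⁻¹

5.8×10⁻¹¹ M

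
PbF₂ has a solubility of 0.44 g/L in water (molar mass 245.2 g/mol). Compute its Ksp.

Convert to molarity: s = 0.44 / 245.2 = 1.794×10⁻³ mol/L
PbF₂(s) ⇌ Pb²⁺(aq) + 2 F⁻(aq)
With molar solubility s: [Pb²⁺] = s, [F⁻] = 2s.
Ksp = [Pb²⁺][F⁻]^2 = s · (2s)^2 = 4s^3
Ksp = 4 × (1.794×10⁻³)^3 = 2.3×10⁻⁸

Ksp = 2.3×10⁻⁸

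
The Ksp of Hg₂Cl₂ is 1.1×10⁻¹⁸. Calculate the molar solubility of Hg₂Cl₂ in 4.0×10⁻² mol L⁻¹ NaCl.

6.9×10⁻¹⁶ M

Hg₂Cl₂(s) ⇌ Hg₂²⁺(aq) + 2 Cl⁻(aq)
Let s be the solubility of Hg₂Cl₂ here. The common ion gives [Cl⁻] ≈ 4.0×10⁻² mol L⁻¹, and [Hg₂²⁺] = s.
Ksp = [Hg₂²⁺][Cl⁻]^2 = s(4.0×10⁻²)^2
s = 1.1×10⁻¹⁸ / (4.0×10⁻²)^2 = 6.9×10⁻¹⁶
s = 6.9×10⁻¹⁶ mol L⁻¹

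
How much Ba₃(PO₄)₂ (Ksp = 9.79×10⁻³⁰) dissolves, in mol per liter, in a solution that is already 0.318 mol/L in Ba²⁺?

Ba₃(PO₄)₂(s) ⇌ 3 Ba²⁺(aq) + 2 PO₄³⁻(aq)
Ba²⁺ is already present at 0.318 mol/L. If s mol/L of Ba₃(PO₄)₂ dissolves, [PO₄³⁻] = 2s while [Ba²⁺] ≈ 0.318 mol/L.
Ksp = [Ba²⁺]^3[PO₄³⁻]^2 = (0.318)^3(2s)^2
(2s)^2 = 9.79×10⁻³⁰ / (0.318)^3 = 3.04×10⁻²⁸
s = 8.72×10⁻¹⁵ mol/L

8.72×10⁻¹⁵ M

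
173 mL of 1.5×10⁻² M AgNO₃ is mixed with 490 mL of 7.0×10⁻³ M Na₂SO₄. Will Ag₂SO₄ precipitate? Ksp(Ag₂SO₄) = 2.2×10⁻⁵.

No

The combined volume is 663 mL.
[Ag⁺] = (1.5×10⁻²)(173)/663 = 3.9×10⁻³ M
[SO₄²⁻] = (7.0×10⁻³)(490)/663 = 5.2×10⁻³ M
Q = [Ag⁺]^2[SO₄²⁻] = 7.9×10⁻⁸
Q < Ksp (7.9×10⁻⁸ vs 2.2×10⁻⁵); the solution remains unsaturated and no precipitate forms.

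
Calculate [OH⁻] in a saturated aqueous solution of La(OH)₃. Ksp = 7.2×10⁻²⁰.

La(OH)₃(s) ⇌ La³⁺(aq) + 3 OH⁻(aq)
Call the molar solubility s, so that [La³⁺] = s and [OH⁻] = 3s.
Ksp = [La³⁺][OH⁻]^3 = s · (3s)^3 = 27s^4 = 7.2×10⁻²⁰
s = 7.2×10⁻⁶ M
[OH⁻] = 3s = 2.2×10⁻⁵ M

2.2×10⁻⁵ M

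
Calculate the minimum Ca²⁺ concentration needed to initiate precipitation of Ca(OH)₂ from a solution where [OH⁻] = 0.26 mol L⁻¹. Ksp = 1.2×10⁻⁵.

A salt starts to precipitate once the ion product Q reaches its Ksp.
Ca(OH)₂(s) ⇌ Ca²⁺(aq) + 2 OH⁻(aq)
Ksp = [Ca²⁺][OH⁻]^2 = [Ca²⁺](0.26)^2
[Ca²⁺] = 1.2×10⁻⁵ / (0.26)^2 = 1.8×10⁻⁴
[Ca²⁺] = 1.8×10⁻⁴ mol L⁻¹

1.8×10⁻⁴ M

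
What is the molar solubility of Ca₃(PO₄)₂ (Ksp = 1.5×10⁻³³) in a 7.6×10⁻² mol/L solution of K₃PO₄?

Ca₃(PO₄)₂(s) ⇌ 3 Ca²⁺(aq) + 2 PO₄³⁻(aq)
PO₄³⁻ is already present at 7.6×10⁻² mol/L. If s mol/L of Ca₃(PO₄)₂ dissolves, [Ca²⁺] = 3s while [PO₄³⁻] ≈ 7.6×10⁻² mol/L.
Ksp = [Ca²⁺]^3[PO₄³⁻]^2 = (3s)^3(7.6×10⁻²)^2
(3s)^3 = 1.5×10⁻³³ / (7.6×10⁻²)^2 = 2.6×10⁻³¹
s = 2.1×10⁻¹¹ mol/L

2.1×10⁻¹¹ M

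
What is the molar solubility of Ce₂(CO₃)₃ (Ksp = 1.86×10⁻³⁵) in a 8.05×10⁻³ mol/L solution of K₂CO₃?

Ce₂(CO₃)₃(s) ⇌ 2 Ce³⁺(aq) + 3 CO₃²⁻(aq)
CO₃²⁻ is already present at 8.05×10⁻³ mol/L. If s mol/L of Ce₂(CO₃)₃ dissolves, [Ce³⁺] = 2s while [CO₃²⁻] ≈ 8.05×10⁻³ mol/L.
Ksp = [Ce³⁺]^2[CO₃²⁻]^3 = (2s)^2(8.05×10⁻³)^3
(2s)^2 = 1.86×10⁻³⁵ / (8.05×10⁻³)^3 = 3.57×10⁻²⁹
s = 2.99×10⁻¹⁵ mol/L

2.99×10⁻¹⁵ M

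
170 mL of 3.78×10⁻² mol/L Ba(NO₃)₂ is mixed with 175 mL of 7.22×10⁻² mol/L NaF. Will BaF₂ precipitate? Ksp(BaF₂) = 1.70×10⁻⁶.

Yes

Total volume after mixing = 170 + 175 = 345 mL.
[Ba²⁺] = (3.78×10⁻²)(170)/345 = 1.86×10⁻² mol/L
[F⁻] = (7.22×10⁻²)(175)/345 = 3.66×10⁻² mol/L
Q = [Ba²⁺][F⁻]^2 = 2.50×10⁻⁵
Since Q (2.50×10⁻⁵) exceeds Ksp (1.70×10⁻⁶), BaF₂ will precipitate.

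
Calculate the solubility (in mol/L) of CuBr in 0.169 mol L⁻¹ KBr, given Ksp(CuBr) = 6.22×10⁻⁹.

3.68×10⁻⁸ M

CuBr(s) ⇌ Cu⁺(aq) + Br⁻(aq)
The solution already contains Br⁻ at 0.169 mol L⁻¹. Let s be the molar solubility of CuBr.
[Br⁻] ≈ 0.169 mol L⁻¹ (common ion dominates); [Cu⁺] = s.
Ksp = [Cu⁺][Br⁻] = s(0.169)
s = 6.22×10⁻⁹ / (0.169) = 3.68×10⁻⁸
s = 3.68×10⁻⁸ mol L⁻¹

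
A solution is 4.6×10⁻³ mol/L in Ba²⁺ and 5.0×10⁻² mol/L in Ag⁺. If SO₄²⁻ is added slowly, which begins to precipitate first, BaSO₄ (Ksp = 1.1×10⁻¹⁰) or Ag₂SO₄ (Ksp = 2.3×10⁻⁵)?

Precipitation of each salt begins when its ion product equals Ksp.
For BaSO₄: [SO₄²⁻] = (Ksp/[Ba²⁺]) = 2.4×10⁻⁸ mol/L
For Ag₂SO₄: [SO₄²⁻] = (Ksp/[Ag⁺]^2) = 9.2×10⁻³ mol/L
The smaller threshold [SO₄²⁻] is reached first, so BaSO₄ precipitates first.

BaSO₄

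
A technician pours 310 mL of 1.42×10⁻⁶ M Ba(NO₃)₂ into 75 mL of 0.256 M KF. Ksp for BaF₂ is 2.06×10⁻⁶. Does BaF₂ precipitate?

The combined volume is 385 mL.
[Ba²⁺] = (1.42×10⁻⁶)(310)/385 = 1.14×10⁻⁶ M
[F⁻] = (0.256)(75)/385 = 4.99×10⁻² M
Q = [Ba²⁺][F⁻]^2 = 2.84×10⁻⁹
Since Q (2.84×10⁻⁹) is less than Ksp (2.06×10⁻⁶), no BaF₂ precipitates.

No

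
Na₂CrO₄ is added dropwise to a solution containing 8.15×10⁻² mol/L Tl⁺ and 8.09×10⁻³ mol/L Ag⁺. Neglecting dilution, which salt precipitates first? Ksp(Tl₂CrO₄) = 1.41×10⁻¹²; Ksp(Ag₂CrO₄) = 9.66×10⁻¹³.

A salt starts to precipitate once the ion product Q reaches its Ksp.
For Tl₂CrO₄: [CrO₄²⁻] = (Ksp/[Tl⁺]^2) = 2.12×10⁻¹⁰ mol/L
For Ag₂CrO₄: [CrO₄²⁻] = (Ksp/[Ag⁺]^2) = 1.48×10⁻⁸ mol/L
Tl₂CrO₄ requires the lower [CrO₄²⁻], so it precipitates first.

Tl₂CrO₄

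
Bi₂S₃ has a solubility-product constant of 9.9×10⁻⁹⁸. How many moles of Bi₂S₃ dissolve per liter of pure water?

1.6×10⁻²⁰ M

Bi₂S₃(s) ⇌ 2 Bi³⁺(aq) + 3 S²⁻(aq)
Let s be the molar solubility. Then [Bi³⁺] = 2s and [S²⁻] = 3s.
Ksp = [Bi³⁺]^2[S²⁻]^3 = (2s)^2 · (3s)^3 = 108s^5
108s^5 = 9.9×10⁻⁹⁸  ⇒  s^5 = 9.2×10⁻¹⁰⁰
s = (9.2×10⁻¹⁰⁰)^(1/5) = 1.6×10⁻²⁰ mol/L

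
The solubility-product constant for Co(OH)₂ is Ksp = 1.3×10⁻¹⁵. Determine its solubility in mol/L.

Co(OH)₂(s) ⇌ Co²⁺(aq) + 2 OH⁻(aq)
If s mol/L of Co(OH)₂ dissolves, [Co²⁺] = s and [OH⁻] = 2s.
Ksp = [Co²⁺][OH⁻]^2 = s · (2s)^2 = 4s^3
4s^3 = 1.3×10⁻¹⁵  ⇒  s^3 = 3.3×10⁻¹⁶
Taking the 3rd root, s = 6.9×10⁻⁶ M.

6.9×10⁻⁶ M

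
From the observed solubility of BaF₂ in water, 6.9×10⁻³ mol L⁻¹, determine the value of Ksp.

Ksp = 1.3×10⁻⁶

BaF₂(s) ⇌ Ba²⁺(aq) + 2 F⁻(aq)
Call the molar solubility s, so that [Ba²⁺] = s and [F⁻] = 2s.
Ksp = [Ba²⁺][F⁻]^2 = s · (2s)^2 = 4s^3
Ksp = 4 × (6.9×10⁻³)^3 = 1.3×10⁻⁶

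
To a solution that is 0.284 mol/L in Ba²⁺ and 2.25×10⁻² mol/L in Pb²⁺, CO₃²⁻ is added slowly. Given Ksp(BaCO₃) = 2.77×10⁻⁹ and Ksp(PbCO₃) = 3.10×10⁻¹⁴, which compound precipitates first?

Each salt precipitates once Q = Ksp for that salt.
For BaCO₃: [CO₃²⁻] = (Ksp/[Ba²⁺]) = 9.75×10⁻⁹ mol/L
For PbCO₃: [CO₃²⁻] = (Ksp/[Pb²⁺]) = 1.38×10⁻¹² mol/L
PbCO₃ requires the lower [CO₃²⁻], so it precipitates first.

PbCO₃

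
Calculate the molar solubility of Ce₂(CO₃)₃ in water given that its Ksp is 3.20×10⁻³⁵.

Ce₂(CO₃)₃(s) ⇌ 2 Ce³⁺(aq) + 3 CO₃²⁻(aq)
With molar solubility s: [Ce³⁺] = 2s, [CO₃²⁻] = 3s.
Ksp = [Ce³⁺]^2[CO₃²⁻]^3 = (2s)^2 · (3s)^3 = 108s^5
108s^5 = 3.20×10⁻³⁵  ⇒  s^5 = 2.96×10⁻³⁷
s = 4.95×10⁻⁸ M

4.95×10⁻⁸ M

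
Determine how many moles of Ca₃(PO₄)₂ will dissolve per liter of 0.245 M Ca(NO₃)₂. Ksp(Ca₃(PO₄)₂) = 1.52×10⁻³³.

Ca₃(PO₄)₂(s) ⇌ 3 Ca²⁺(aq) + 2 PO₄³⁻(aq)
Let s be the solubility of Ca₃(PO₄)₂ here. The common ion gives [Ca²⁺] ≈ 0.245 M, and [PO₄³⁻] = 2s.
Ksp = [Ca²⁺]^3[PO₄³⁻]^2 = (0.245)^3(2s)^2
(2s)^2 = 1.52×10⁻³³ / (0.245)^3 = 1.03×10⁻³¹
s = 1.61×10⁻¹⁶ M

1.61×10⁻¹⁶ M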